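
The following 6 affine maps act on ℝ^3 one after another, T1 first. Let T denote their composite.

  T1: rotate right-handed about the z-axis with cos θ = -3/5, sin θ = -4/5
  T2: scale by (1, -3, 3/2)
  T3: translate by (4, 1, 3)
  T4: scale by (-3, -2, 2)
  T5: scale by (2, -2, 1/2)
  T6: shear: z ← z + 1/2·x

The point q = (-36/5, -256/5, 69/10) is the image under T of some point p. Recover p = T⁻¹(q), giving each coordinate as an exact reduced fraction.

p = (-2, -5, 5)

T1 = [-3/5 4/5 0 0; -4/5 -3/5 0 0; 0 0 1 0; 0 0 0 1]
T2·T1 = [-3/5 4/5 0 0; 12/5 9/5 0 0; 0 0 3/2 0; 0 0 0 1]
T3·…·T1 = [-3/5 4/5 0 4; 12/5 9/5 0 1; 0 0 3/2 3; 0 0 0 1]
T4·…·T1 = [9/5 -12/5 0 -12; -24/5 -18/5 0 -2; 0 0 3 6; 0 0 0 1]
T5·…·T1 = [18/5 -24/5 0 -24; 48/5 36/5 0 4; 0 0 3/2 3; 0 0 0 1]
T6·…·T1 = [18/5 -24/5 0 -24; 48/5 36/5 0 4; 9/5 -12/5 3/2 -9; 0 0 0 1]
det M = 108; M⁻¹ = [1/10 1/15 0 32/15; -2/15 1/20 0 -17/5; -1/3 0 2/3 -2; 0 0 0 1]
M⁻¹ · (-36/5, -256/5, 69/10)ᵀ = (-2, -5, 5)ᵀ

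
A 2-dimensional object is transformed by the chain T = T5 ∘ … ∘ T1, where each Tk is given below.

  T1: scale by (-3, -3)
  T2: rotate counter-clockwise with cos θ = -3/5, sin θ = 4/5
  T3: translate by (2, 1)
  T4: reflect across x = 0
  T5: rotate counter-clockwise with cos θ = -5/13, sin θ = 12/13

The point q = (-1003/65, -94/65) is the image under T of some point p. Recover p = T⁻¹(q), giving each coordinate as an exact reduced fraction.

p = (-5, 1)

T1 = [-3 0 0; 0 -3 0; 0 0 1]
T2·T1 = [9/5 12/5 0; -12/5 9/5 0; 0 0 1]
T3·…·T1 = [9/5 12/5 2; -12/5 9/5 1; 0 0 1]
T4·…·T1 = [-9/5 -12/5 -2; -12/5 9/5 1; 0 0 1]
T5·…·T1 = [189/65 -48/65 -2/13; -48/65 -189/65 -29/13; 0 0 1]
det M = -9; M⁻¹ = [21/65 -16/195 -2/15; -16/195 -21/65 -11/15; 0 0 1]
M⁻¹ · (-1003/65, -94/65)ᵀ = (-5, 1)ᵀ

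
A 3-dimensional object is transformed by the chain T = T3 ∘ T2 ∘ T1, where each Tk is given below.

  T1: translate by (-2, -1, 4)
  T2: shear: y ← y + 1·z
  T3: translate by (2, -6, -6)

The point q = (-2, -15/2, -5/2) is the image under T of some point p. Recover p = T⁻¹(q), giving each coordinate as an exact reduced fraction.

T1 = [1 0 0 -2; 0 1 0 -1; 0 0 1 4; 0 0 0 1]
T2·T1 = [1 0 0 -2; 0 1 1 3; 0 0 1 4; 0 0 0 1]
T3·…·T1 = [1 0 0 0; 0 1 1 -3; 0 0 1 -2; 0 0 0 1]
det M = 1; M⁻¹ = [1 0 0 0; 0 1 -1 1; 0 0 1 2; 0 0 0 1]
M⁻¹ · (-2, -15/2, -5/2)ᵀ = (-2, -4, -1/2)ᵀ

p = (-2, -4, -1/2)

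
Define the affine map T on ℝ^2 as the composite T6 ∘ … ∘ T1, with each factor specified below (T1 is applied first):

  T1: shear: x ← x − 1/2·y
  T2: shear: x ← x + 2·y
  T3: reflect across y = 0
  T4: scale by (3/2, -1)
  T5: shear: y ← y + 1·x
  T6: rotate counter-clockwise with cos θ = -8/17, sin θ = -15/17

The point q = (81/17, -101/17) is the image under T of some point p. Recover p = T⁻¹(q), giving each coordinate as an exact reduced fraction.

T1 = [1 -1/2 0; 0 1 0; 0 0 1]
T2·T1 = [1 3/2 0; 0 1 0; 0 0 1]
T3·…·T1 = [1 3/2 0; 0 -1 0; 0 0 1]
T4·…·T1 = [3/2 9/4 0; 0 1 0; 0 0 1]
T5·…·T1 = [3/2 9/4 0; 3/2 13/4 0; 0 0 1]
T6·…·T1 = [21/34 123/68 0; -69/34 -239/68 0; 0 0 1]
det M = 3/2; M⁻¹ = [-239/102 -41/34 0; 23/17 7/17 0; 0 0 1]
M⁻¹ · (81/17, -101/17)ᵀ = (-4, 4)ᵀ

p = (-4, 4)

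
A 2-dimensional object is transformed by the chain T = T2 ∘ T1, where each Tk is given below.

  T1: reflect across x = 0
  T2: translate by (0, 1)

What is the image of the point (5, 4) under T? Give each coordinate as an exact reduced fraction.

T(p) = (-5, 5)

T1 reflect across x = 0: (5, 4) → (-5, 4)
T2 translate by (0, 1): (-5, 4) → (-5, 5)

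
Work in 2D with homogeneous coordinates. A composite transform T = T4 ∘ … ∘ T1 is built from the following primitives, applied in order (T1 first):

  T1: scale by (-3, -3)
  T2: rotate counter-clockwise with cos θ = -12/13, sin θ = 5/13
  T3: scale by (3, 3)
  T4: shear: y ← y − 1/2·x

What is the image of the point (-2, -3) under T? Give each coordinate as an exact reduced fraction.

T(p) = (-27, -9/2)

T1 scale by (-3, -3): (-2, -3) → (6, 9)
T2 rotate counter-clockwise with cos θ = -12/13, sin θ = 5/13: (6, 9) → (-9, -6)
T3 scale by (3, 3): (-9, -6) → (-27, -18)
T4 shear: y ← y − 1/2·x: (-27, -18) → (-27, -9/2)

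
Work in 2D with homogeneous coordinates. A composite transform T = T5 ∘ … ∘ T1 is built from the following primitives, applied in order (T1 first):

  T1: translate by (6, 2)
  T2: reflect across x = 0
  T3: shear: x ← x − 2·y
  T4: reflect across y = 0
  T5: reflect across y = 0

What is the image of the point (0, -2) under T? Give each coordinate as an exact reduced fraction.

T1 translate by (6, 2): (0, -2) → (6, 0)
T2 reflect across x = 0: (6, 0) → (-6, 0)
T3 shear: x ← x − 2·y: (-6, 0) → (-6, 0)
T4 reflect across y = 0: (-6, 0) → (-6, 0)
T5 reflect across y = 0: (-6, 0) → (-6, 0)

T(p) = (-6, 0)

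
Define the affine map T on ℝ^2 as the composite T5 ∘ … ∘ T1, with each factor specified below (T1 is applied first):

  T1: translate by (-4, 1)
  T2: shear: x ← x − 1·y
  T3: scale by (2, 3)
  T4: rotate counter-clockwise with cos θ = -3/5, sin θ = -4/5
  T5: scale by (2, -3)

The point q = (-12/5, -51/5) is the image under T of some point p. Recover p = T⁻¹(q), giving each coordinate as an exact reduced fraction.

p = (2, -2)

T1 = [1 0 -4; 0 1 1; 0 0 1]
T2·T1 = [1 -1 -5; 0 1 1; 0 0 1]
T3·…·T1 = [2 -2 -10; 0 3 3; 0 0 1]
T4·…·T1 = [-6/5 18/5 42/5; -8/5 -1/5 31/5; 0 0 1]
T5·…·T1 = [-12/5 36/5 84/5; 24/5 3/5 -93/5; 0 0 1]
det M = -36; M⁻¹ = [-1/60 1/5 4; 2/15 1/15 -1; 0 0 1]
M⁻¹ · (-12/5, -51/5)ᵀ = (2, -2)ᵀ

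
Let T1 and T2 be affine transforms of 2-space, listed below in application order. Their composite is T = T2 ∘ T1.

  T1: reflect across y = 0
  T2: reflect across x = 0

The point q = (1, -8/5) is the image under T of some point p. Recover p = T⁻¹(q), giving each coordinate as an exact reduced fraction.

T1 = [1 0 0; 0 -1 0; 0 0 1]
T2·T1 = [-1 0 0; 0 -1 0; 0 0 1]
det M = 1; M⁻¹ = [-1 0 0; 0 -1 0; 0 0 1]
M⁻¹ · (1, -8/5)ᵀ = (-1, 8/5)ᵀ

p = (-1, 8/5)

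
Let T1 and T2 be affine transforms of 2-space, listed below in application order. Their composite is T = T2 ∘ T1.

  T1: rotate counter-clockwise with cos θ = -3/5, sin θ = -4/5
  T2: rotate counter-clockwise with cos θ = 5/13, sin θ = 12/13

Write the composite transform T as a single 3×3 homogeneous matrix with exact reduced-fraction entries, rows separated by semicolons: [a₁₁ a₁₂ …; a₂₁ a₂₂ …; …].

T1 = [-3/5 4/5 0; -4/5 -3/5 0; 0 0 1]
T2·T1 = [33/65 56/65 0; -56/65 33/65 0; 0 0 1]

T = [33/65 56/65 0; -56/65 33/65 0; 0 0 1]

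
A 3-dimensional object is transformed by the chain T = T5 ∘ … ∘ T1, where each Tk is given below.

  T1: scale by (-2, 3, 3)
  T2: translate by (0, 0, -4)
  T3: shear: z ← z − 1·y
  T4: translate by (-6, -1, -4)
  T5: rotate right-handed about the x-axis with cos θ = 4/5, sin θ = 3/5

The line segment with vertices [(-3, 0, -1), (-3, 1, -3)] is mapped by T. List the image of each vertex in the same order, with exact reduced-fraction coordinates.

image vertices: (0, 29/5, -47/5), (0, 68/5, -74/5)

T1 scale by (-2, 3, 3): (-3, 0, -1) → (6, 0, -3); (-3, 1, -3) → (6, 3, -9)
T2 translate by (0, 0, -4): (6, 0, -3) → (6, 0, -7); (6, 3, -9) → (6, 3, -13)
T3 shear: z ← z − 1·y: (6, 0, -7) → (6, 0, -7); (6, 3, -13) → (6, 3, -16)
T4 translate by (-6, -1, -4): (6, 0, -7) → (0, -1, -11); (6, 3, -16) → (0, 2, -20)
T5 rotate right-handed about the x-axis with cos θ = 4/5, sin θ = 3/5: (0, -1, -11) → (0, 29/5, -47/5); (0, 2, -20) → (0, 68/5, -74/5)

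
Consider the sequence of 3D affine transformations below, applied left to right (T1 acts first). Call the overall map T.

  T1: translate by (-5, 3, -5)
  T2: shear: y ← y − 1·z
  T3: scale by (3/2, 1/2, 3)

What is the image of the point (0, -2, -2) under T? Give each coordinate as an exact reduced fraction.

T1 translate by (-5, 3, -5): (0, -2, -2) → (-5, 1, -7)
T2 shear: y ← y − 1·z: (-5, 1, -7) → (-5, 8, -7)
T3 scale by (3/2, 1/2, 3): (-5, 8, -7) → (-15/2, 4, -21)

T(p) = (-15/2, 4, -21)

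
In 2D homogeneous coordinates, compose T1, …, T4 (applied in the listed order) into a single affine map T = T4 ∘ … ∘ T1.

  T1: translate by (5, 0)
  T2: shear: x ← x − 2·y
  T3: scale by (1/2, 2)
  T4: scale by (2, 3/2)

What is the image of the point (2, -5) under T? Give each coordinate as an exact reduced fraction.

T(p) = (17, -15)

T1 translate by (5, 0): (2, -5) → (7, -5)
T2 shear: x ← x − 2·y: (7, -5) → (17, -5)
T3 scale by (1/2, 2): (17, -5) → (17/2, -10)
T4 scale by (2, 3/2): (17/2, -10) → (17, -15)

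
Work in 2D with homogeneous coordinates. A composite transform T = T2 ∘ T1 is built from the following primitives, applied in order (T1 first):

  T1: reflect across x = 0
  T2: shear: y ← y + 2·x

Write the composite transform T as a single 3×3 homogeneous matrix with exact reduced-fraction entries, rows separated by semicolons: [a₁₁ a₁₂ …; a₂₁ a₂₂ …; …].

T1 = [-1 0 0; 0 1 0; 0 0 1]
T2·T1 = [-1 0 0; -2 1 0; 0 0 1]

T = [-1 0 0; -2 1 0; 0 0 1]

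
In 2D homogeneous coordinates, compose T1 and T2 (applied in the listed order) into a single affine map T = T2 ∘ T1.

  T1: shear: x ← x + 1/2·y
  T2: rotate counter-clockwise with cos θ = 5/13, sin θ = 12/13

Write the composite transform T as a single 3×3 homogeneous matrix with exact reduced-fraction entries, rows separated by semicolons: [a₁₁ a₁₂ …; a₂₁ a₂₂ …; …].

T1 = [1 1/2 0; 0 1 0; 0 0 1]
T2·T1 = [5/13 -19/26 0; 12/13 11/13 0; 0 0 1]

T = [5/13 -19/26 0; 12/13 11/13 0; 0 0 1]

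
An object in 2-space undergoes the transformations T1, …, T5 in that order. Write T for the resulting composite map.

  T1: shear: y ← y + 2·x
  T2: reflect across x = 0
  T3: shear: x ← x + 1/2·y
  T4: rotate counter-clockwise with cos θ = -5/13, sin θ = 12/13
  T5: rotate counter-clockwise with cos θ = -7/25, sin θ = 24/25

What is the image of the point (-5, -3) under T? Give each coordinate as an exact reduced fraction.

T(p) = (-909/130, 719/65)

T1 shear: y ← y + 2·x: (-5, -3) → (-5, -13)
T2 reflect across x = 0: (-5, -13) → (5, -13)
T3 shear: x ← x + 1/2·y: (5, -13) → (-3/2, -13)
T4 rotate counter-clockwise with cos θ = -5/13, sin θ = 12/13: (-3/2, -13) → (327/26, 47/13)
T5 rotate counter-clockwise with cos θ = -7/25, sin θ = 24/25: (327/26, 47/13) → (-909/130, 719/65)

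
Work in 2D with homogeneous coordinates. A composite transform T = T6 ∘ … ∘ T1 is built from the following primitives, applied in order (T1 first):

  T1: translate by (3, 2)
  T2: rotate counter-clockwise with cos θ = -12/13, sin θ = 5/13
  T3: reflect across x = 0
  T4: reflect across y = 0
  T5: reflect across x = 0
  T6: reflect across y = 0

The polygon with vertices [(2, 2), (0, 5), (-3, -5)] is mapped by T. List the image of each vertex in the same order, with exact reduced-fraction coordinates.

image vertices: (-80/13, -23/13), (-71/13, -69/13), (15/13, 36/13)

T1 translate by (3, 2): (2, 2) → (5, 4); (0, 5) → (3, 7); (-3, -5) → (0, -3)
T2 rotate counter-clockwise with cos θ = -12/13, sin θ = 5/13: (5, 4) → (-80/13, -23/13); (3, 7) → (-71/13, -69/13); (0, -3) → (15/13, 36/13)
T3 reflect across x = 0: (-80/13, -23/13) → (80/13, -23/13); (-71/13, -69/13) → (71/13, -69/13); (15/13, 36/13) → (-15/13, 36/13)
T4 reflect across y = 0: (80/13, -23/13) → (80/13, 23/13); (71/13, -69/13) → (71/13, 69/13); (-15/13, 36/13) → (-15/13, -36/13)
T5 reflect across x = 0: (80/13, 23/13) → (-80/13, 23/13); (71/13, 69/13) → (-71/13, 69/13); (-15/13, -36/13) → (15/13, -36/13)
T6 reflect across y = 0: (-80/13, 23/13) → (-80/13, -23/13); (-71/13, 69/13) → (-71/13, -69/13); (15/13, -36/13) → (15/13, 36/13)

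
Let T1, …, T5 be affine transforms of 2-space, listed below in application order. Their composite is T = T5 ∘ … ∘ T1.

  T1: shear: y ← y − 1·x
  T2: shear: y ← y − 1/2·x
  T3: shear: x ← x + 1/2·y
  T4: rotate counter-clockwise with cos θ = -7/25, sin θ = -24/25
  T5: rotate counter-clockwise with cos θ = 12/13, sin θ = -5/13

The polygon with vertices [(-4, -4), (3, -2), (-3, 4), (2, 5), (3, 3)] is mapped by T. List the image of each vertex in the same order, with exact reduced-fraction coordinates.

image vertices: (86/25, 27/25), (-3187/650, 5557/1300), (3791/650, -8201/1300), (-106/325, -1167/325), (-129/50, -81/100)

T1 shear: y ← y − 1·x: (-4, -4) → (-4, 0); (3, -2) → (3, -5); (-3, 4) → (-3, 7); (2, 5) → (2, 3); (3, 3) → (3, 0)
T2 shear: y ← y − 1/2·x: (-4, 0) → (-4, 2); (3, -5) → (3, -13/2); (-3, 7) → (-3, 17/2); (2, 3) → (2, 2); (3, 0) → (3, -3/2)
T3 shear: x ← x + 1/2·y: (-4, 2) → (-3, 2); (3, -13/2) → (-1/4, -13/2); (-3, 17/2) → (5/4, 17/2); (2, 2) → (3, 2); (3, -3/2) → (9/4, -3/2)
T4 rotate counter-clockwise with cos θ = -7/25, sin θ = -24/25: (-3, 2) → (69/25, 58/25); (-1/4, -13/2) → (-617/100, 103/50); (5/4, 17/2) → (781/100, -179/50); (3, 2) → (27/25, -86/25); (9/4, -3/2) → (-207/100, -87/50)
T5 rotate counter-clockwise with cos θ = 12/13, sin θ = -5/13: (69/25, 58/25) → (86/25, 27/25); (-617/100, 103/50) → (-3187/650, 5557/1300); (781/100, -179/50) → (3791/650, -8201/1300); (27/25, -86/25) → (-106/325, -1167/325); (-207/100, -87/50) → (-129/50, -81/100)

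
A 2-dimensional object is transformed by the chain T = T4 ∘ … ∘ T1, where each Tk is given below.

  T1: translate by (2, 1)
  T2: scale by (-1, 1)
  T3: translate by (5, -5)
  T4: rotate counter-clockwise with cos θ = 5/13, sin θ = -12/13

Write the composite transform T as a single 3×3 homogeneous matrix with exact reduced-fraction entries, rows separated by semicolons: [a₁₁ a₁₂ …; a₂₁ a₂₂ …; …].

T1 = [1 0 2; 0 1 1; 0 0 1]
T2·T1 = [-1 0 -2; 0 1 1; 0 0 1]
T3·…·T1 = [-1 0 3; 0 1 -4; 0 0 1]
T4·…·T1 = [-5/13 12/13 -33/13; 12/13 5/13 -56/13; 0 0 1]

T = [-5/13 12/13 -33/13; 12/13 5/13 -56/13; 0 0 1]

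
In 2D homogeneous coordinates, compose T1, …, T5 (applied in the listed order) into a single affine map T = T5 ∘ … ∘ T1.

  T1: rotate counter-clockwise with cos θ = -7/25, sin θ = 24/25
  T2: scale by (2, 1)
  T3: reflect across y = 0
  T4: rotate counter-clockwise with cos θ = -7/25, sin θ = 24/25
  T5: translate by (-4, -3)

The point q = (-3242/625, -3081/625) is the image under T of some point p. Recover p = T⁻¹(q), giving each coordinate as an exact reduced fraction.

p = (-7/5, 6/5)

T1 = [-7/25 -24/25 0; 24/25 -7/25 0; 0 0 1]
T2·T1 = [-14/25 -48/25 0; 24/25 -7/25 0; 0 0 1]
T3·…·T1 = [-14/25 -48/25 0; -24/25 7/25 0; 0 0 1]
T4·…·T1 = [674/625 168/625 0; -168/625 -1201/625 0; 0 0 1]
T5·…·T1 = [674/625 168/625 -4; -168/625 -1201/625 -3; 0 0 1]
det M = -2; M⁻¹ = [1201/1250 84/625 2654/625; -84/625 -337/625 -1347/625; 0 0 1]
M⁻¹ · (-3242/625, -3081/625)ᵀ = (-7/5, 6/5)ᵀ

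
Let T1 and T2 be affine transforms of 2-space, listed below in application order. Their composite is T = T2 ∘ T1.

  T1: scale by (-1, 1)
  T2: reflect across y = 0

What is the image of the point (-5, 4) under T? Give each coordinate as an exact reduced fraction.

T(p) = (5, -4)

T1 scale by (-1, 1): (-5, 4) → (5, 4)
T2 reflect across y = 0: (5, 4) → (5, -4)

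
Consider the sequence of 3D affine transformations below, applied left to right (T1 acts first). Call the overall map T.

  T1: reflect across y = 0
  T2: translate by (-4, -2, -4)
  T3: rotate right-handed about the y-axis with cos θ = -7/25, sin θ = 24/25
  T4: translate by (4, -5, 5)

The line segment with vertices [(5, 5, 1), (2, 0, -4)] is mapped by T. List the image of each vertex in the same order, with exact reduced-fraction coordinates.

image vertices: (21/25, -12, 122/25), (-78/25, -7, 229/25)

T1 reflect across y = 0: (5, 5, 1) → (5, -5, 1); (2, 0, -4) → (2, 0, -4)
T2 translate by (-4, -2, -4): (5, -5, 1) → (1, -7, -3); (2, 0, -4) → (-2, -2, -8)
T3 rotate right-handed about the y-axis with cos θ = -7/25, sin θ = 24/25: (1, -7, -3) → (-79/25, -7, -3/25); (-2, -2, -8) → (-178/25, -2, 104/25)
T4 translate by (4, -5, 5): (-79/25, -7, -3/25) → (21/25, -12, 122/25); (-178/25, -2, 104/25) → (-78/25, -7, 229/25)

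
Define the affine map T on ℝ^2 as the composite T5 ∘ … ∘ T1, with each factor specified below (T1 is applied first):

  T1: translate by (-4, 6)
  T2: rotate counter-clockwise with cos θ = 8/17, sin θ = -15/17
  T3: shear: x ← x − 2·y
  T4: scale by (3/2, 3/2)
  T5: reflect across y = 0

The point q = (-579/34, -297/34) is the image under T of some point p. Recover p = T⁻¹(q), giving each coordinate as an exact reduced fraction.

p = (-1, -3)

T1 = [1 0 -4; 0 1 6; 0 0 1]
T2·T1 = [8/17 15/17 58/17; -15/17 8/17 108/17; 0 0 1]
T3·…·T1 = [38/17 -1/17 -158/17; -15/17 8/17 108/17; 0 0 1]
T4·…·T1 = [57/17 -3/34 -237/17; -45/34 12/17 162/17; 0 0 1]
T5·…·T1 = [57/17 -3/34 -237/17; 45/34 -12/17 -162/17; 0 0 1]
det M = -9/4; M⁻¹ = [16/51 -2/51 4; 10/17 -76/51 -6; 0 0 1]
M⁻¹ · (-579/34, -297/34)ᵀ = (-1, -3)ᵀ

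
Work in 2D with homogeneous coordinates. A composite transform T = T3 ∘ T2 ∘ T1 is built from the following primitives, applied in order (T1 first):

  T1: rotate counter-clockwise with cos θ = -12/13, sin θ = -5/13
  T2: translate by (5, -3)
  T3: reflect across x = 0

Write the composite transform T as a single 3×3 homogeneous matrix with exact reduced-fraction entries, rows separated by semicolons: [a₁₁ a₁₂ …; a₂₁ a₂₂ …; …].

T = [12/13 -5/13 -5; -5/13 -12/13 -3; 0 0 1]

T1 = [-12/13 5/13 0; -5/13 -12/13 0; 0 0 1]
T2·T1 = [-12/13 5/13 5; -5/13 -12/13 -3; 0 0 1]
T3·…·T1 = [12/13 -5/13 -5; -5/13 -12/13 -3; 0 0 1]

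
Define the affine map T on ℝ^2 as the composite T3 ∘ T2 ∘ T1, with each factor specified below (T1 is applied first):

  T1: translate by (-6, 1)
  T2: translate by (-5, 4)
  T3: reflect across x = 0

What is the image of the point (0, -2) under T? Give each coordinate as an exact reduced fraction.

T1 translate by (-6, 1): (0, -2) → (-6, -1)
T2 translate by (-5, 4): (-6, -1) → (-11, 3)
T3 reflect across x = 0: (-11, 3) → (11, 3)

T(p) = (11, 3)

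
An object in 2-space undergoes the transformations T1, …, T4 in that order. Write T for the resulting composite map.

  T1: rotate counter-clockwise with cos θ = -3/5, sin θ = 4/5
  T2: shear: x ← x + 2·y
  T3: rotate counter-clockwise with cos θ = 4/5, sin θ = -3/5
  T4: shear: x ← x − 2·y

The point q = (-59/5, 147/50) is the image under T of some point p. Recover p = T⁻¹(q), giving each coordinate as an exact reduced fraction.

p = (3/2, 4)

T1 = [-3/5 -4/5 0; 4/5 -3/5 0; 0 0 1]
T2·T1 = [1 -2 0; 4/5 -3/5 0; 0 0 1]
T3·…·T1 = [32/25 -49/25 0; 1/25 18/25 0; 0 0 1]
T4·…·T1 = [6/5 -17/5 0; 1/25 18/25 0; 0 0 1]
det M = 1; M⁻¹ = [18/25 17/5 0; -1/25 6/5 0; 0 0 1]
M⁻¹ · (-59/5, 147/50)ᵀ = (3/2, 4)ᵀ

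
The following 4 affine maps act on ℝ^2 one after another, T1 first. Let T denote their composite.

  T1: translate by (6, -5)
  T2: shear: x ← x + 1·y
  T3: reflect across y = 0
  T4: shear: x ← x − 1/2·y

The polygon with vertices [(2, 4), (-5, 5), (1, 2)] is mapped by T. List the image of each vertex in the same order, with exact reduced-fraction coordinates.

image vertices: (13/2, 1), (1, 0), (5/2, 3)

T1 translate by (6, -5): (2, 4) → (8, -1); (-5, 5) → (1, 0); (1, 2) → (7, -3)
T2 shear: x ← x + 1·y: (8, -1) → (7, -1); (1, 0) → (1, 0); (7, -3) → (4, -3)
T3 reflect across y = 0: (7, -1) → (7, 1); (1, 0) → (1, 0); (4, -3) → (4, 3)
T4 shear: x ← x − 1/2·y: (7, 1) → (13/2, 1); (1, 0) → (1, 0); (4, 3) → (5/2, 3)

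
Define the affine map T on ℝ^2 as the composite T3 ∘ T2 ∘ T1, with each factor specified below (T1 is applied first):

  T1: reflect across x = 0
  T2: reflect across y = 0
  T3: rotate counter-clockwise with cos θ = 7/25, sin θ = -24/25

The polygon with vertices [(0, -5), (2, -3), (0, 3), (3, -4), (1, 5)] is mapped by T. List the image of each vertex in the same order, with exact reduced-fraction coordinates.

T1 reflect across x = 0: (0, -5) → (0, -5); (2, -3) → (-2, -3); (0, 3) → (0, 3); (3, -4) → (-3, -4); (1, 5) → (-1, 5)
T2 reflect across y = 0: (0, -5) → (0, 5); (-2, -3) → (-2, 3); (0, 3) → (0, -3); (-3, -4) → (-3, 4); (-1, 5) → (-1, -5)
T3 rotate counter-clockwise with cos θ = 7/25, sin θ = -24/25: (0, 5) → (24/5, 7/5); (-2, 3) → (58/25, 69/25); (0, -3) → (-72/25, -21/25); (-3, 4) → (3, 4); (-1, -5) → (-127/25, -11/25)

image vertices: (24/5, 7/5), (58/25, 69/25), (-72/25, -21/25), (3, 4), (-127/25, -11/25)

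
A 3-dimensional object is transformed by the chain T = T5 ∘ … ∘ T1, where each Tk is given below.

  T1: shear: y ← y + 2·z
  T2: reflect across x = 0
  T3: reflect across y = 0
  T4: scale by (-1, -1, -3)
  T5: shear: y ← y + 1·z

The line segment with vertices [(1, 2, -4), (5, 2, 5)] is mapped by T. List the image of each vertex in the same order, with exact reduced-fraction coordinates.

T1 shear: y ← y + 2·z: (1, 2, -4) → (1, -6, -4); (5, 2, 5) → (5, 12, 5)
T2 reflect across x = 0: (1, -6, -4) → (-1, -6, -4); (5, 12, 5) → (-5, 12, 5)
T3 reflect across y = 0: (-1, -6, -4) → (-1, 6, -4); (-5, 12, 5) → (-5, -12, 5)
T4 scale by (-1, -1, -3): (-1, 6, -4) → (1, -6, 12); (-5, -12, 5) → (5, 12, -15)
T5 shear: y ← y + 1·z: (1, -6, 12) → (1, 6, 12); (5, 12, -15) → (5, -3, -15)

image vertices: (1, 6, 12), (5, -3, -15)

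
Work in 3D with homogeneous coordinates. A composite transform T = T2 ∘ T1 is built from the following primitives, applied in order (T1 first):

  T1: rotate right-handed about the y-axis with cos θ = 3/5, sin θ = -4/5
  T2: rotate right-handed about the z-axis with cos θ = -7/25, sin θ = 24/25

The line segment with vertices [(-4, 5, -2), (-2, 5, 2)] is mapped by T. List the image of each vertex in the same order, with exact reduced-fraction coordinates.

T1 rotate right-handed about the y-axis with cos θ = 3/5, sin θ = -4/5: (-4, 5, -2) → (-4/5, 5, -22/5); (-2, 5, 2) → (-14/5, 5, -2/5)
T2 rotate right-handed about the z-axis with cos θ = -7/25, sin θ = 24/25: (-4/5, 5, -22/5) → (-572/125, -271/125, -22/5); (-14/5, 5, -2/5) → (-502/125, -511/125, -2/5)

image vertices: (-572/125, -271/125, -22/5), (-502/125, -511/125, -2/5)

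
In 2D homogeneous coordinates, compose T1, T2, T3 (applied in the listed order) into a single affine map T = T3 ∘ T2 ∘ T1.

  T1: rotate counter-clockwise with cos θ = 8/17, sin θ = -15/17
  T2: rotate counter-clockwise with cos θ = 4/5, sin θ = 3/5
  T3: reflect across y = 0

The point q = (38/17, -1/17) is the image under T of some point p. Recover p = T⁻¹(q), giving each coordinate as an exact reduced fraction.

p = (2, 1)

T1 = [8/17 15/17 0; -15/17 8/17 0; 0 0 1]
T2·T1 = [77/85 36/85 0; -36/85 77/85 0; 0 0 1]
T3·…·T1 = [77/85 36/85 0; 36/85 -77/85 0; 0 0 1]
det M = -1; M⁻¹ = [77/85 36/85 0; 36/85 -77/85 0; 0 0 1]
M⁻¹ · (38/17, -1/17)ᵀ = (2, 1)ᵀ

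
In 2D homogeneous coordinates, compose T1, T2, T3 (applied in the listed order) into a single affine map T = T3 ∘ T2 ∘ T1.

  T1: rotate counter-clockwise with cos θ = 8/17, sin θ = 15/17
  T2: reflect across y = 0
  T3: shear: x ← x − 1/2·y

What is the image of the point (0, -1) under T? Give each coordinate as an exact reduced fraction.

T(p) = (11/17, 8/17)

T1 rotate counter-clockwise with cos θ = 8/17, sin θ = 15/17: (0, -1) → (15/17, -8/17)
T2 reflect across y = 0: (15/17, -8/17) → (15/17, 8/17)
T3 shear: x ← x − 1/2·y: (15/17, 8/17) → (11/17, 8/17)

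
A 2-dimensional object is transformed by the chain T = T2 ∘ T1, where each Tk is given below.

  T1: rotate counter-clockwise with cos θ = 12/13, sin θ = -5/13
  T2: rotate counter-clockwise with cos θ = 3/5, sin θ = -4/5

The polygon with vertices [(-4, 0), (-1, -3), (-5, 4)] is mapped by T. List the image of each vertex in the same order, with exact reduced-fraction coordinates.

T1 rotate counter-clockwise with cos θ = 12/13, sin θ = -5/13: (-4, 0) → (-48/13, 20/13); (-1, -3) → (-27/13, -31/13); (-5, 4) → (-40/13, 73/13)
T2 rotate counter-clockwise with cos θ = 3/5, sin θ = -4/5: (-48/13, 20/13) → (-64/65, 252/65); (-27/13, -31/13) → (-41/13, 3/13); (-40/13, 73/13) → (172/65, 379/65)

image vertices: (-64/65, 252/65), (-41/13, 3/13), (172/65, 379/65)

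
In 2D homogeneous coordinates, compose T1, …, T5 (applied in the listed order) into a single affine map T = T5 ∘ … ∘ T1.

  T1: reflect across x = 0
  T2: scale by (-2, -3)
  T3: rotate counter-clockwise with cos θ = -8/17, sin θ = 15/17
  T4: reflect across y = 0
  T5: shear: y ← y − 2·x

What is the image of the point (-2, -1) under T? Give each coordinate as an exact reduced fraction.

T(p) = (-13/17, 110/17)

T1 reflect across x = 0: (-2, -1) → (2, -1)
T2 scale by (-2, -3): (2, -1) → (-4, 3)
T3 rotate counter-clockwise with cos θ = -8/17, sin θ = 15/17: (-4, 3) → (-13/17, -84/17)
T4 reflect across y = 0: (-13/17, -84/17) → (-13/17, 84/17)
T5 shear: y ← y − 2·x: (-13/17, 84/17) → (-13/17, 110/17)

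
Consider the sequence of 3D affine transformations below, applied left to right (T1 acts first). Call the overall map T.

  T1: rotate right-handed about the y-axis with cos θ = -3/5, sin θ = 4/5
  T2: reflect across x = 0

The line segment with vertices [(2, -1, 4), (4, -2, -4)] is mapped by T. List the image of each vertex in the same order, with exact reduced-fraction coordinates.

T1 rotate right-handed about the y-axis with cos θ = -3/5, sin θ = 4/5: (2, -1, 4) → (2, -1, -4); (4, -2, -4) → (-28/5, -2, -4/5)
T2 reflect across x = 0: (2, -1, -4) → (-2, -1, -4); (-28/5, -2, -4/5) → (28/5, -2, -4/5)

image vertices: (-2, -1, -4), (28/5, -2, -4/5)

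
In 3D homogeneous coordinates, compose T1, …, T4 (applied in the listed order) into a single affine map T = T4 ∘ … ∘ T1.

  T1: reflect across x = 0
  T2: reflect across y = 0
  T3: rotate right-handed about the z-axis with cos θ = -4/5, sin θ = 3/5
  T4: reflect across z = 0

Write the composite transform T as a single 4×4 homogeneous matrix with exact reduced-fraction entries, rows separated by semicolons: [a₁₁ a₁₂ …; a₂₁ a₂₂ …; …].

T1 = [-1 0 0 0; 0 1 0 0; 0 0 1 0; 0 0 0 1]
T2·T1 = [-1 0 0 0; 0 -1 0 0; 0 0 1 0; 0 0 0 1]
T3·…·T1 = [4/5 3/5 0 0; -3/5 4/5 0 0; 0 0 1 0; 0 0 0 1]
T4·…·T1 = [4/5 3/5 0 0; -3/5 4/5 0 0; 0 0 -1 0; 0 0 0 1]

T = [4/5 3/5 0 0; -3/5 4/5 0 0; 0 0 -1 0; 0 0 0 1]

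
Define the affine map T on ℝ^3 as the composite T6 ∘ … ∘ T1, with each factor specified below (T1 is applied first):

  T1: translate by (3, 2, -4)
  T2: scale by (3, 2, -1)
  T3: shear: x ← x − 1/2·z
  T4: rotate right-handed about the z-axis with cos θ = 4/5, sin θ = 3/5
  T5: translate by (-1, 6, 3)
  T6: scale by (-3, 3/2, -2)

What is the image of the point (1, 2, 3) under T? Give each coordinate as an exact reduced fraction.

T1 translate by (3, 2, -4): (1, 2, 3) → (4, 4, -1)
T2 scale by (3, 2, -1): (4, 4, -1) → (12, 8, 1)
T3 shear: x ← x − 1/2·z: (12, 8, 1) → (23/2, 8, 1)
T4 rotate right-handed about the z-axis with cos θ = 4/5, sin θ = 3/5: (23/2, 8, 1) → (22/5, 133/10, 1)
T5 translate by (-1, 6, 3): (22/5, 133/10, 1) → (17/5, 193/10, 4)
T6 scale by (-3, 3/2, -2): (17/5, 193/10, 4) → (-51/5, 579/20, -8)

T(p) = (-51/5, 579/20, -8)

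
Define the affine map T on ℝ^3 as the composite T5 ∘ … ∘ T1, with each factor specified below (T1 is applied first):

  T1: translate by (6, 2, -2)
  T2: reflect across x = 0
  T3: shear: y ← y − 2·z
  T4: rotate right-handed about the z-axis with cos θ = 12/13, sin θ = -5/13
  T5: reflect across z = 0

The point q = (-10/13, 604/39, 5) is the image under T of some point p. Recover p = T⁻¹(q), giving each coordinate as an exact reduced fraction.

p = (2/3, 2, -3)

T1 = [1 0 0 6; 0 1 0 2; 0 0 1 -2; 0 0 0 1]
T2·T1 = [-1 0 0 -6; 0 1 0 2; 0 0 1 -2; 0 0 0 1]
T3·…·T1 = [-1 0 0 -6; 0 1 -2 6; 0 0 1 -2; 0 0 0 1]
T4·…·T1 = [-12/13 5/13 -10/13 -42/13; 5/13 12/13 -24/13 102/13; 0 0 1 -2; 0 0 0 1]
T5·…·T1 = [-12/13 5/13 -10/13 -42/13; 5/13 12/13 -24/13 102/13; 0 0 -1 2; 0 0 0 1]
det M = 1; M⁻¹ = [-12/13 5/13 0 -6; 5/13 12/13 -2 -2; 0 0 -1 2; 0 0 0 1]
M⁻¹ · (-10/13, 604/39, 5)ᵀ = (2/3, 2, -3)ᵀ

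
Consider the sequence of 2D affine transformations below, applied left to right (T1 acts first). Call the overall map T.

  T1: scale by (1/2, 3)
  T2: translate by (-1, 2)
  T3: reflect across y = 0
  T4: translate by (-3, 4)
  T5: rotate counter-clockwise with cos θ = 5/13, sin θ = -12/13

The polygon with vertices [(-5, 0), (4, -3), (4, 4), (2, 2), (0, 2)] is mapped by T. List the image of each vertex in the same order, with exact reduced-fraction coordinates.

image vertices: (-17/26, 88/13), (122/13, 79/13), (-10, -2), (-63/13, 16/13), (-68/13, 28/13)

T1 scale by (1/2, 3): (-5, 0) → (-5/2, 0); (4, -3) → (2, -9); (4, 4) → (2, 12); (2, 2) → (1, 6); (0, 2) → (0, 6)
T2 translate by (-1, 2): (-5/2, 0) → (-7/2, 2); (2, -9) → (1, -7); (2, 12) → (1, 14); (1, 6) → (0, 8); (0, 6) → (-1, 8)
T3 reflect across y = 0: (-7/2, 2) → (-7/2, -2); (1, -7) → (1, 7); (1, 14) → (1, -14); (0, 8) → (0, -8); (-1, 8) → (-1, -8)
T4 translate by (-3, 4): (-7/2, -2) → (-13/2, 2); (1, 7) → (-2, 11); (1, -14) → (-2, -10); (0, -8) → (-3, -4); (-1, -8) → (-4, -4)
T5 rotate counter-clockwise with cos θ = 5/13, sin θ = -12/13: (-13/2, 2) → (-17/26, 88/13); (-2, 11) → (122/13, 79/13); (-2, -10) → (-10, -2); (-3, -4) → (-63/13, 16/13); (-4, -4) → (-68/13, 28/13)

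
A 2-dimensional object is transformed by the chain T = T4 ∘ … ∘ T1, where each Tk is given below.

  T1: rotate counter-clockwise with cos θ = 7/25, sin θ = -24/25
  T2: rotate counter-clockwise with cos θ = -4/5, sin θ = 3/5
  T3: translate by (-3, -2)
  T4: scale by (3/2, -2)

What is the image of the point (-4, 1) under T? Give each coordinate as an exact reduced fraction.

T1 rotate counter-clockwise with cos θ = 7/25, sin θ = -24/25: (-4, 1) → (-4/25, 103/25)
T2 rotate counter-clockwise with cos θ = -4/5, sin θ = 3/5: (-4/25, 103/25) → (-293/125, -424/125)
T3 translate by (-3, -2): (-293/125, -424/125) → (-668/125, -674/125)
T4 scale by (3/2, -2): (-668/125, -674/125) → (-1002/125, 1348/125)

T(p) = (-1002/125, 1348/125)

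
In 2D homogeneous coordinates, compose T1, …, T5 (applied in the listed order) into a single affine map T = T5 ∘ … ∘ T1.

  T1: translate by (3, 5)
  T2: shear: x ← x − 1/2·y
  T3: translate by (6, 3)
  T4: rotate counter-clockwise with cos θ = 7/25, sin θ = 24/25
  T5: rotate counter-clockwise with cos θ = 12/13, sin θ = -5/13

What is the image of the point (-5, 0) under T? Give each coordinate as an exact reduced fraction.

T1 translate by (3, 5): (-5, 0) → (-2, 5)
T2 shear: x ← x − 1/2·y: (-2, 5) → (-9/2, 5)
T3 translate by (6, 3): (-9/2, 5) → (3/2, 8)
T4 rotate counter-clockwise with cos θ = 7/25, sin θ = 24/25: (3/2, 8) → (-363/50, 92/25)
T5 rotate counter-clockwise with cos θ = 12/13, sin θ = -5/13: (-363/50, 92/25) → (-1718/325, 4023/650)

T(p) = (-1718/325, 4023/650)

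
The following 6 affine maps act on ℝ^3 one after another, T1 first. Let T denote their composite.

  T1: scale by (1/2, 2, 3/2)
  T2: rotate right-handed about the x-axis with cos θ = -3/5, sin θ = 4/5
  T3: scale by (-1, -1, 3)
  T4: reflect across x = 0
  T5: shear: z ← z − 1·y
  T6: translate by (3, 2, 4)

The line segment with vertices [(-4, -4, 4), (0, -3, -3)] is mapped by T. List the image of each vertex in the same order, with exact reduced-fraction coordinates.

image vertices: (1, 2, -26), (3, -26/5, 49/10)

T1 scale by (1/2, 2, 3/2): (-4, -4, 4) → (-2, -8, 6); (0, -3, -3) → (0, -6, -9/2)
T2 rotate right-handed about the x-axis with cos θ = -3/5, sin θ = 4/5: (-2, -8, 6) → (-2, 0, -10); (0, -6, -9/2) → (0, 36/5, -21/10)
T3 scale by (-1, -1, 3): (-2, 0, -10) → (2, 0, -30); (0, 36/5, -21/10) → (0, -36/5, -63/10)
T4 reflect across x = 0: (2, 0, -30) → (-2, 0, -30); (0, -36/5, -63/10) → (0, -36/5, -63/10)
T5 shear: z ← z − 1·y: (-2, 0, -30) → (-2, 0, -30); (0, -36/5, -63/10) → (0, -36/5, 9/10)
T6 translate by (3, 2, 4): (-2, 0, -30) → (1, 2, -26); (0, -36/5, 9/10) → (3, -26/5, 49/10)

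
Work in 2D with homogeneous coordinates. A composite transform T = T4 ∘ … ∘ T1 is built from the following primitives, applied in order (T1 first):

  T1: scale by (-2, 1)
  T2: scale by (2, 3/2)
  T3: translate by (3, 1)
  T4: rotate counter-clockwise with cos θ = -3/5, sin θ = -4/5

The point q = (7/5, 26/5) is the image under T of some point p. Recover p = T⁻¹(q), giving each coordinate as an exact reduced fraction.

p = (2, -2)

T1 = [-2 0 0; 0 1 0; 0 0 1]
T2·T1 = [-4 0 0; 0 3/2 0; 0 0 1]
T3·…·T1 = [-4 0 3; 0 3/2 1; 0 0 1]
T4·…·T1 = [12/5 6/5 -1; 16/5 -9/10 -3; 0 0 1]
det M = -6; M⁻¹ = [3/20 1/5 3/4; 8/15 -2/5 -2/3; 0 0 1]
M⁻¹ · (7/5, 26/5)ᵀ = (2, -2)ᵀ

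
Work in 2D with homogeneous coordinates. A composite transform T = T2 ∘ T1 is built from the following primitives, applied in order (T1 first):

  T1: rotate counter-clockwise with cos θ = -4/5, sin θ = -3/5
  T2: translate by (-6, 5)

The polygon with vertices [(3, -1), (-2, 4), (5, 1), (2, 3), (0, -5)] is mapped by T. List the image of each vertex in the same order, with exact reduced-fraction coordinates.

T1 rotate counter-clockwise with cos θ = -4/5, sin θ = -3/5: (3, -1) → (-3, -1); (-2, 4) → (4, -2); (5, 1) → (-17/5, -19/5); (2, 3) → (1/5, -18/5); (0, -5) → (-3, 4)
T2 translate by (-6, 5): (-3, -1) → (-9, 4); (4, -2) → (-2, 3); (-17/5, -19/5) → (-47/5, 6/5); (1/5, -18/5) → (-29/5, 7/5); (-3, 4) → (-9, 9)

image vertices: (-9, 4), (-2, 3), (-47/5, 6/5), (-29/5, 7/5), (-9, 9)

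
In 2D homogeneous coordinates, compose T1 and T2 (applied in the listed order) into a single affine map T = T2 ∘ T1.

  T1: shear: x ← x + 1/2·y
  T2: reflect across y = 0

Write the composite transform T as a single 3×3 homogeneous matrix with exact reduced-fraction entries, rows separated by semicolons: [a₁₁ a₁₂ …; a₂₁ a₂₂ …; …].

T = [1 1/2 0; 0 -1 0; 0 0 1]

T1 = [1 1/2 0; 0 1 0; 0 0 1]
T2·T1 = [1 1/2 0; 0 -1 0; 0 0 1]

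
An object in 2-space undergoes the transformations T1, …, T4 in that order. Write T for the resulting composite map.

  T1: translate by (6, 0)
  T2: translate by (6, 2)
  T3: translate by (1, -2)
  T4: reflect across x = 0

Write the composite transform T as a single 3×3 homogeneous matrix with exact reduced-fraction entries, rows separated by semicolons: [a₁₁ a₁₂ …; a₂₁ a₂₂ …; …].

T = [-1 0 -13; 0 1 0; 0 0 1]

T1 = [1 0 6; 0 1 0; 0 0 1]
T2·T1 = [1 0 12; 0 1 2; 0 0 1]
T3·…·T1 = [1 0 13; 0 1 0; 0 0 1]
T4·…·T1 = [-1 0 -13; 0 1 0; 0 0 1]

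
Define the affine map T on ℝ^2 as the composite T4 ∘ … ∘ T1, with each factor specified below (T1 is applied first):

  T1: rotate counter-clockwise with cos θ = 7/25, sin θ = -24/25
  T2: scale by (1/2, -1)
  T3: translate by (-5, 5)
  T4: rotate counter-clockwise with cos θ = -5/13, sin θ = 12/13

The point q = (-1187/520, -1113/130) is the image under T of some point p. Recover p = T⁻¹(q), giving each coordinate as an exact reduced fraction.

p = (-3/4, -4)

T1 = [7/25 24/25 0; -24/25 7/25 0; 0 0 1]
T2·T1 = [7/50 12/25 0; 24/25 -7/25 0; 0 0 1]
T3·…·T1 = [7/50 12/25 -5; 24/25 -7/25 5; 0 0 1]
T4·…·T1 = [-47/50 24/325 -35/13; -6/25 179/325 -85/13; 0 0 1]
det M = -1/2; M⁻¹ = [-358/325 48/325 -2; -12/25 47/25 11; 0 0 1]
M⁻¹ · (-1187/520, -1113/130)ᵀ = (-3/4, -4)ᵀ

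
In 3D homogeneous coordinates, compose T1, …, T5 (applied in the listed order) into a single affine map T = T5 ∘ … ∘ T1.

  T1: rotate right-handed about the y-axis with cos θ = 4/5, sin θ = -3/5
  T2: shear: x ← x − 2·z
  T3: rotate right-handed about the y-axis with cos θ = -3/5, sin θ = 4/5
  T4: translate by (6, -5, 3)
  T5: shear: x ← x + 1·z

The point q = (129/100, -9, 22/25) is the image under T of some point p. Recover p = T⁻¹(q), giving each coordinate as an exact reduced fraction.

T1 = [4/5 0 -3/5 0; 0 1 0 0; 3/5 0 4/5 0; 0 0 0 1]
T2·T1 = [-2/5 0 -11/5 0; 0 1 0 0; 3/5 0 4/5 0; 0 0 0 1]
T3·…·T1 = [18/25 0 49/25 0; 0 1 0 0; -1/25 0 32/25 0; 0 0 0 1]
T4·…·T1 = [18/25 0 49/25 6; 0 1 0 -5; -1/25 0 32/25 3; 0 0 0 1]
T5·…·T1 = [17/25 0 81/25 9; 0 1 0 -5; -1/25 0 32/25 3; 0 0 0 1]
det M = 1; M⁻¹ = [32/25 0 -81/25 -9/5; 0 1 0 5; 1/25 0 17/25 -12/5; 0 0 0 1]
M⁻¹ · (129/100, -9, 22/25)ᵀ = (-3, -4, -7/4)ᵀ

p = (-3, -4, -7/4)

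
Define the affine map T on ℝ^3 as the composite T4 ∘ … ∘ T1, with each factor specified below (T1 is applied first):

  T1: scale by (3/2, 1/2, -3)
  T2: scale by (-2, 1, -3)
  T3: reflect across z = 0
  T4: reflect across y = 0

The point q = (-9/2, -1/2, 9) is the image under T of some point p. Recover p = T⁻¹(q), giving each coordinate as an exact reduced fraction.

p = (3/2, 1, -1)

T1 = [3/2 0 0 0; 0 1/2 0 0; 0 0 -3 0; 0 0 0 1]
T2·T1 = [-3 0 0 0; 0 1/2 0 0; 0 0 9 0; 0 0 0 1]
T3·…·T1 = [-3 0 0 0; 0 1/2 0 0; 0 0 -9 0; 0 0 0 1]
T4·…·T1 = [-3 0 0 0; 0 -1/2 0 0; 0 0 -9 0; 0 0 0 1]
det M = -27/2; M⁻¹ = [-1/3 0 0 0; 0 -2 0 0; 0 0 -1/9 0; 0 0 0 1]
M⁻¹ · (-9/2, -1/2, 9)ᵀ = (3/2, 1, -1)ᵀ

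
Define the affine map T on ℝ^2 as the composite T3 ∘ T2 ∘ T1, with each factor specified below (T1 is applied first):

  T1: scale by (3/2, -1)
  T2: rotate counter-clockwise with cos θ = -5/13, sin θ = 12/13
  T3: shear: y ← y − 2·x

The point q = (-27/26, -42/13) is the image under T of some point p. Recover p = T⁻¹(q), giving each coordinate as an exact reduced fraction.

p = (-3, -3)

T1 = [3/2 0 0; 0 -1 0; 0 0 1]
T2·T1 = [-15/26 12/13 0; 18/13 5/13 0; 0 0 1]
T3·…·T1 = [-15/26 12/13 0; 33/13 -19/13 0; 0 0 1]
det M = -3/2; M⁻¹ = [38/39 8/13 0; 22/13 5/13 0; 0 0 1]
M⁻¹ · (-27/26, -42/13)ᵀ = (-3, -3)ᵀ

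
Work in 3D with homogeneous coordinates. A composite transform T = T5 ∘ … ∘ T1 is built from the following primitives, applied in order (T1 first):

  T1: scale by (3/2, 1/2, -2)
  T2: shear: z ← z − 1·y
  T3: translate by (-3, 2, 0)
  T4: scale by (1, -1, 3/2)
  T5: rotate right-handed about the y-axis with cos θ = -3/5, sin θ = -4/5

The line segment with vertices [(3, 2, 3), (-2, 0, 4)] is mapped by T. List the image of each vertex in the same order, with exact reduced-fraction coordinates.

T1 scale by (3/2, 1/2, -2): (3, 2, 3) → (9/2, 1, -6); (-2, 0, 4) → (-3, 0, -8)
T2 shear: z ← z − 1·y: (9/2, 1, -6) → (9/2, 1, -7); (-3, 0, -8) → (-3, 0, -8)
T3 translate by (-3, 2, 0): (9/2, 1, -7) → (3/2, 3, -7); (-3, 0, -8) → (-6, 2, -8)
T4 scale by (1, -1, 3/2): (3/2, 3, -7) → (3/2, -3, -21/2); (-6, 2, -8) → (-6, -2, -12)
T5 rotate right-handed about the y-axis with cos θ = -3/5, sin θ = -4/5: (3/2, -3, -21/2) → (15/2, -3, 15/2); (-6, -2, -12) → (66/5, -2, 12/5)

image vertices: (15/2, -3, 15/2), (66/5, -2, 12/5)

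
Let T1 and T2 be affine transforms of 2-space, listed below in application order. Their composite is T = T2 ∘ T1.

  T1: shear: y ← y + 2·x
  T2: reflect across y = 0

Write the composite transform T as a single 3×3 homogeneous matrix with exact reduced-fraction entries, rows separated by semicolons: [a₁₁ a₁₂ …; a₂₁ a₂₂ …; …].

T = [1 0 0; -2 -1 0; 0 0 1]

T1 = [1 0 0; 2 1 0; 0 0 1]
T2·T1 = [1 0 0; -2 -1 0; 0 0 1]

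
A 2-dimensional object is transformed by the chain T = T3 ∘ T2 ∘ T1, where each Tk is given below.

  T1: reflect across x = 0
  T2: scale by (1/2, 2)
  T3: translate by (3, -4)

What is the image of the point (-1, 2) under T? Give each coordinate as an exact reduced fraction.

T1 reflect across x = 0: (-1, 2) → (1, 2)
T2 scale by (1/2, 2): (1, 2) → (1/2, 4)
T3 translate by (3, -4): (1/2, 4) → (7/2, 0)

T(p) = (7/2, 0)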